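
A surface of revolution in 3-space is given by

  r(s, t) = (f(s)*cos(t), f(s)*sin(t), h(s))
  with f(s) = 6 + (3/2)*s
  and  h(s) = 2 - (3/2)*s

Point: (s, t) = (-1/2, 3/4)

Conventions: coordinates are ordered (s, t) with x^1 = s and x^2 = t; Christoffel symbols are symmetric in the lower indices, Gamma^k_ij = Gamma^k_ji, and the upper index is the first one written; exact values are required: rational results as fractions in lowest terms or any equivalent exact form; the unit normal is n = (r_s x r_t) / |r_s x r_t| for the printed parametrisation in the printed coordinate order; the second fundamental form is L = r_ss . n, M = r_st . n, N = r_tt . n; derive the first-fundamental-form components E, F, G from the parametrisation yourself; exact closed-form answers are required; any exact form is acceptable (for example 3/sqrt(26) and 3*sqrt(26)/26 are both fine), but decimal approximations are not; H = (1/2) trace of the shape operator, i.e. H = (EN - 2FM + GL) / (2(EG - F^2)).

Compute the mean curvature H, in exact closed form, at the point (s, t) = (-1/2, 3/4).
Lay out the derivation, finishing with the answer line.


f = 21/4, f' = 3/2, f'' = 0, h' = -3/2, h'' = 0
E = 9/2, F = 0, G = 441/16; answer radicand W^2 = 9/2
unnormalised second-form numerators: l = 0, m = 0, n = -63/8; L = l/sqrt(9/2), and similarly M = m/sqrt(W^2), N = n/sqrt(W^2)
H = (E*n - 2*F*m + G*l) / (2*(EG - F^2)*sqrt(W^2)); E*n - 2*F*m + G*l = -567/16, EG - F^2 = 3969/32, so H = (-1/7)/sqrt(9/2)

Answer: H = -sqrt(2)/21


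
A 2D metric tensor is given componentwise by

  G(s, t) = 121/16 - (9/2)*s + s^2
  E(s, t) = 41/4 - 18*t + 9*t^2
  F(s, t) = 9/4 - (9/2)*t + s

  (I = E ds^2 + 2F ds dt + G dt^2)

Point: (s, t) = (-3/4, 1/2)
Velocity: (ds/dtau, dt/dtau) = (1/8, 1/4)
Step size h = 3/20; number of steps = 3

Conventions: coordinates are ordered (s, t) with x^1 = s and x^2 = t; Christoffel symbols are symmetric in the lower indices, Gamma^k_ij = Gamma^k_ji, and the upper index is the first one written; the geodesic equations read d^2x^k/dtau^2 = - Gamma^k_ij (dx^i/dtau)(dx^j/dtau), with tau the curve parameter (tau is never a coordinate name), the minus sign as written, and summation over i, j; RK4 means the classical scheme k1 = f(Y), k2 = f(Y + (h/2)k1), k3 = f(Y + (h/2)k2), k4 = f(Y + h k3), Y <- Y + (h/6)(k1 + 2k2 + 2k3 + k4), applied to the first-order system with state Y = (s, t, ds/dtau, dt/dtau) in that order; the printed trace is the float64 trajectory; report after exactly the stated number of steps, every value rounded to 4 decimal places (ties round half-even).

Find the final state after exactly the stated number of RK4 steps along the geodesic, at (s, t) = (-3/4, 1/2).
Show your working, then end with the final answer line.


f(Y) = (ds/dtau, dt/dtau, -Gamma^s_ij Y'^i Y'^j, -Gamma^t_ij Y'^i Y'^j) with the Gammas evaluated at the stage position; h = 0.150000; intermediate values shown to 6 dp
step 0: s = -0.7500, t = 0.5000, ds/dtau = 0.1250, dt/dtau = 0.2500
step 1:
  k1: at (s, t) = (-0.750000, 0.500000), (ds/dtau, dt/dtau) = (0.125000, 0.250000); Gamma_sss = 0.103937, Gamma_sst = -1.360630, Gamma_stt = -0.434646, Gamma_tss = 0.485039, Gamma_tst = -0.349606, Gamma_ttt = -0.028346; k1 = (0.125000, 0.250000, 0.110581, 0.016043)
  k2: at (s, t) = (-0.740625, 0.518750), (ds/dtau, dt/dtau) = (0.133294, 0.251203); Gamma_sss = 0.117357, Gamma_sst = -1.388376, Gamma_stt = -0.460886, Gamma_tss = 0.474322, Gamma_tst = -0.361420, Gamma_ttt = -0.033226; k2 = (0.133294, 0.251203, 0.119974, 0.017873)
  k3: at (s, t) = (-0.740003, 0.518840), (ds/dtau, dt/dtau) = (0.133998, 0.251340); Gamma_sss = 0.117374, Gamma_sst = -1.388445, Gamma_stt = -0.461185, Gamma_tss = 0.474405, Gamma_tst = -0.361462, Gamma_ttt = -0.033249; k3 = (0.133998, 0.251340, 0.120550, 0.017930)
  k4: at (s, t) = (-0.729900, 0.537701), (ds/dtau, dt/dtau) = (0.143082, 0.252689); Gamma_sss = 0.131494, Gamma_sst = -1.417059, Gamma_stt = -0.489979, Gamma_tss = 0.463890, Gamma_tst = -0.373875, Gamma_ttt = -0.038732; k4 = (0.143082, 0.252689, 0.131063, 0.020011)
  Y <- Y + (h/6)(k1 + 2k2 + 2k3 + k4): s = -0.7299, t = 0.5377, ds/dtau = 0.1431, dt/dtau = 0.2527
step 2:
  k1: at (s, t) = (-0.729933, 0.537694), (ds/dtau, dt/dtau) = (0.143067, 0.252691); Gamma_sss = 0.131492, Gamma_sst = -1.417052, Gamma_stt = -0.489960, Gamma_tss = 0.463887, Gamma_tst = -0.373871, Gamma_ttt = -0.038730; k1 = (0.143067, 0.252691, 0.131052, 0.020010)
  k2: at (s, t) = (-0.719203, 0.556646), (ds/dtau, dt/dtau) = (0.152896, 0.254192); Gamma_sss = 0.146348, Gamma_sst = -1.446499, Gamma_stt = -0.521529, Gamma_tss = 0.453576, Gamma_tst = -0.386903, Gamma_ttt = -0.044894; k2 = (0.152896, 0.254192, 0.142713, 0.022371)
  k3: at (s, t) = (-0.718466, 0.556759), (ds/dtau, dt/dtau) = (0.153771, 0.254369); Gamma_sss = 0.146385, Gamma_sst = -1.446584, Gamma_stt = -0.521938, Gamma_tss = 0.453662, Gamma_tst = -0.386965, Gamma_ttt = -0.044936; k3 = (0.153771, 0.254369, 0.143475, 0.022452)
  k4: at (s, t) = (-0.706868, 0.575850), (ds/dtau, dt/dtau) = (0.164589, 0.256059); Gamma_sss = 0.162056, Gamma_sst = -1.476874, Gamma_stt = -0.556805, Gamma_tss = 0.443582, Gamma_tst = -0.400684, Gamma_ttt = -0.051911; k4 = (0.164589, 0.256059, 0.156602, 0.025160)
  Y <- Y + (h/6)(k1 + 2k2 + 2k3 + k4): s = -0.7069, t = 0.5758, ds/dtau = 0.1646, dt/dtau = 0.2561
step 3:
  k1: at (s, t) = (-0.706909, 0.575841), (ds/dtau, dt/dtau) = (0.164568, 0.256062); Gamma_sss = 0.162051, Gamma_sst = -1.476866, Gamma_stt = -0.556776, Gamma_tss = 0.443578, Gamma_tst = -0.400678, Gamma_ttt = -0.051907; k1 = (0.164568, 0.256062, 0.156587, 0.025159)
  k2: at (s, t) = (-0.694566, 0.595046), (ds/dtau, dt/dtau) = (0.176312, 0.257949); Gamma_sss = 0.178571, Gamma_sst = -1.507927, Gamma_stt = -0.595236, Gamma_tss = 0.433732, Gamma_tst = -0.415101, Gamma_ttt = -0.059802; k2 = (0.176312, 0.257949, 0.171214, 0.028253)
  k3: at (s, t) = (-0.693685, 0.595187), (ds/dtau, dt/dtau) = (0.177409, 0.258181); Gamma_sss = 0.178637, Gamma_sst = -1.508031, Gamma_stt = -0.595809, Gamma_tss = 0.433822, Gamma_tst = -0.415192, Gamma_ttt = -0.059874; k3 = (0.177409, 0.258181, 0.172239, 0.028372)
  k4: at (s, t) = (-0.680297, 0.614568), (ds/dtau, dt/dtau) = (0.190404, 0.260318); Gamma_sss = 0.196106, Gamma_sst = -1.539836, Gamma_stt = -0.638603, Gamma_tss = 0.424240, Gamma_tst = -0.430402, Gamma_ttt = -0.068883; k4 = (0.190404, 0.260318, 0.188811, 0.031954)
  Y <- Y + (h/6)(k1 + 2k2 + 2k3 + k4): s = -0.6803, t = 0.6146, ds/dtau = 0.1904, dt/dtau = 0.2603

Answer: s = -0.6803, t = 0.6146, ds/dtau = 0.1904, dt/dtau = 0.2603


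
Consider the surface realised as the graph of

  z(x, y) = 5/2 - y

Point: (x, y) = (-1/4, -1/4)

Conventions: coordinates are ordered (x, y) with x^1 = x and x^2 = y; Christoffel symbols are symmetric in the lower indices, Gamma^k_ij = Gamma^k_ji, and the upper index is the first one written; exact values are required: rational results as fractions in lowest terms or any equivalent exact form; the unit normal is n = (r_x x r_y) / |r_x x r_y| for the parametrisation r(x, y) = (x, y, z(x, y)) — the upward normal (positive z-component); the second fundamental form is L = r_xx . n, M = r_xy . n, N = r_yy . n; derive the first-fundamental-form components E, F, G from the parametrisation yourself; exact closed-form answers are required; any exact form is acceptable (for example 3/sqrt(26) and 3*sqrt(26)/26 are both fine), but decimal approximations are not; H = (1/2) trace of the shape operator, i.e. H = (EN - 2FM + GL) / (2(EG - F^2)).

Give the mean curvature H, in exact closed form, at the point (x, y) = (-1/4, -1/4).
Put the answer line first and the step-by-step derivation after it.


Answer: H = 0

z_x = 0, z_y = -1, z_xx = 0, z_xy = 0, z_yy = 0
E = 1, F = 0, G = 2; answer radicand W^2 = 2
unnormalised second-form numerators: l = 0, m = 0, n = 0; L = l/sqrt(2), and similarly M = m/sqrt(W^2), N = n/sqrt(W^2)
H = (E*n - 2*F*m + G*l) / (2*(EG - F^2)*sqrt(W^2)); E*n - 2*F*m + G*l = 0, EG - F^2 = 2, so H = (0)/sqrt(2)


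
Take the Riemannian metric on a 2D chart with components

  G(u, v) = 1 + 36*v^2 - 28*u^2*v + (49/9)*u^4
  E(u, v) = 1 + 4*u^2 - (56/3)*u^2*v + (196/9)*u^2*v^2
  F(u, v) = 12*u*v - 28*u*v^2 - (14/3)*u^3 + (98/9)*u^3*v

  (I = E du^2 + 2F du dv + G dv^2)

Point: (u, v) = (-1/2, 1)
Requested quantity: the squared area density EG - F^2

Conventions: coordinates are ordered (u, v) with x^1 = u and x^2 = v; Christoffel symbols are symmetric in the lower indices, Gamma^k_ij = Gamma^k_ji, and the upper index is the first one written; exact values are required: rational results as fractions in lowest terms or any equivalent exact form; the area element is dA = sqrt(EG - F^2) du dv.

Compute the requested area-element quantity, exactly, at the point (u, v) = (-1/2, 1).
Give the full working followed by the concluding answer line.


E = 25/9, F = 65/9, G = 4369/144; EG - F^2 = 4625/144

Answer: EG - F^2 = 4625/144


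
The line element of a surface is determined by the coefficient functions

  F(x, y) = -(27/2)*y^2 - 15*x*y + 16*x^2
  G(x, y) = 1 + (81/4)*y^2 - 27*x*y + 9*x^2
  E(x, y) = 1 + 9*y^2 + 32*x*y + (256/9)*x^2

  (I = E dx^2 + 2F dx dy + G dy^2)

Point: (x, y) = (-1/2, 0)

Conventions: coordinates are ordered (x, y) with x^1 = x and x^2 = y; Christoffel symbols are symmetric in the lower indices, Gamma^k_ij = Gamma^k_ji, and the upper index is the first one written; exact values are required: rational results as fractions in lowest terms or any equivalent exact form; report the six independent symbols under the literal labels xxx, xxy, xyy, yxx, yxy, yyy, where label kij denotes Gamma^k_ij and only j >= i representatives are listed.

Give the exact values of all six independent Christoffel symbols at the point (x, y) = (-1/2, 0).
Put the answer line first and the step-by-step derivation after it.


Answer: Gamma_xxx = -512/373, Gamma_xxy = -288/373, Gamma_xyy = 432/373, Gamma_yxx = -288/373, Gamma_yxy = -162/373, Gamma_yyy = 243/373

E = 73/9, F = 4, G = 13/4 at the point
E_x = -256/9, E_y = -16, F_x = -16, F_y = 15/2, G_x = -9, G_y = 27/2
EG - F^2 = 373/36;  g^inv = (36/373) * [[13/4, -4], [-4, 73/9]]
first-kind symbols [ij,l] = (1/2)(d_i g_jl + d_j g_il - d_l g_ij): [xx,x] = E_x/2 = -128/9, [xx,y] = F_x - E_y/2 = -8, [xy,x] = E_y/2 = -8, [xy,y] = G_x/2 = -9/2, [yy,x] = F_y - G_x/2 = 12, [yy,y] = G_y/2 = 27/4
Gamma^x_ij = (G*[ij,x] - F*[ij,y])/(EG - F^2), Gamma^y_ij = (E*[ij,y] - F*[ij,x])/(EG - F^2)


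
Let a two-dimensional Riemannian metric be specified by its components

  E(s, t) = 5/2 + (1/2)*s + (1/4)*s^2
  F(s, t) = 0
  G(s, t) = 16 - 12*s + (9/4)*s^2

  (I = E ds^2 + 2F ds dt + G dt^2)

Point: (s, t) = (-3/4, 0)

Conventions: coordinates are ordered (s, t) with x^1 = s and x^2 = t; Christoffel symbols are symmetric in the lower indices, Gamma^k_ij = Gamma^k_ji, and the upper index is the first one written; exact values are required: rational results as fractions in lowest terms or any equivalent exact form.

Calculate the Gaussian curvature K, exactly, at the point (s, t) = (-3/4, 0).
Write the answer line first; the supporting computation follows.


Answer: K = -3072/862025

E = 145/64, F = 0, G = 1681/64, EG - F^2 = 243745/4096 at the point
E_s = 1/8, E_t = 0, F_s = 0, F_t = 0, G_s = -123/8, G_t = 0
E_tt = 0, F_st = 0, G_ss = 9/2
By Brioschi, K is (det M1 - det M2) divided by (EG - F^2) squared.
M1 = [[-E_tt/2 + F_st - G_ss/2, E_s/2, F_s - E_t/2], [F_t - G_s/2, E, F], [G_t/2, F, G]] = [[-9/4, 1/16, 0], [123/16, 145/64, 0], [0, 0, 1681/64]]; det M1 = -600117/4096
M2 = [[0, E_t/2, G_s/2], [E_t/2, E, F], [G_s/2, F, G]] = [[0, 0, -123/16], [0, 145/64, 0], [-123/16, 0, 1681/64]]; det M2 = -2193705/16384
det M1 - det M2 = -206763/16384; K = -206763/16384 / (243745/4096)^2 = -3072/862025


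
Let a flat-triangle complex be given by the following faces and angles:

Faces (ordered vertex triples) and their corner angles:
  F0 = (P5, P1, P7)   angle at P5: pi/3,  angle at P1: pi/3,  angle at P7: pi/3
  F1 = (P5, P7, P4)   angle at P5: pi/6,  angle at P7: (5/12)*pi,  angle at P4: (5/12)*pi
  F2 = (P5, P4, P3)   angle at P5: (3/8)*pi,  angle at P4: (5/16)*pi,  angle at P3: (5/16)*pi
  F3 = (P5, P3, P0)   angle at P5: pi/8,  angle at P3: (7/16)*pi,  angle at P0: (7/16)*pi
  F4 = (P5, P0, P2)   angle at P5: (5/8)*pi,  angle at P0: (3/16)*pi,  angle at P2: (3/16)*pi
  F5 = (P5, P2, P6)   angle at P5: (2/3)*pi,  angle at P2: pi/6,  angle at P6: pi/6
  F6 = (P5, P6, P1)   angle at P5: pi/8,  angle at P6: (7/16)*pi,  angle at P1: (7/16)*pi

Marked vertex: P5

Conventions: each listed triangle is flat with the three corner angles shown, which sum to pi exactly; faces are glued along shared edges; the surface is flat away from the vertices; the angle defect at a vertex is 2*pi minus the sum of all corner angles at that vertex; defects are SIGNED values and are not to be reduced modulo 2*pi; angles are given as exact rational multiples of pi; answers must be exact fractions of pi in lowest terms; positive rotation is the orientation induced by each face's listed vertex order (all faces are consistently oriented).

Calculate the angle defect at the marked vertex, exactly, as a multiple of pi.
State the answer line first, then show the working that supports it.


Answer: defect(P5) = (-5/12)*pi

Sum of corner angles at P5: (29/12)*pi
defect = 2*pi - (29/12)*pi


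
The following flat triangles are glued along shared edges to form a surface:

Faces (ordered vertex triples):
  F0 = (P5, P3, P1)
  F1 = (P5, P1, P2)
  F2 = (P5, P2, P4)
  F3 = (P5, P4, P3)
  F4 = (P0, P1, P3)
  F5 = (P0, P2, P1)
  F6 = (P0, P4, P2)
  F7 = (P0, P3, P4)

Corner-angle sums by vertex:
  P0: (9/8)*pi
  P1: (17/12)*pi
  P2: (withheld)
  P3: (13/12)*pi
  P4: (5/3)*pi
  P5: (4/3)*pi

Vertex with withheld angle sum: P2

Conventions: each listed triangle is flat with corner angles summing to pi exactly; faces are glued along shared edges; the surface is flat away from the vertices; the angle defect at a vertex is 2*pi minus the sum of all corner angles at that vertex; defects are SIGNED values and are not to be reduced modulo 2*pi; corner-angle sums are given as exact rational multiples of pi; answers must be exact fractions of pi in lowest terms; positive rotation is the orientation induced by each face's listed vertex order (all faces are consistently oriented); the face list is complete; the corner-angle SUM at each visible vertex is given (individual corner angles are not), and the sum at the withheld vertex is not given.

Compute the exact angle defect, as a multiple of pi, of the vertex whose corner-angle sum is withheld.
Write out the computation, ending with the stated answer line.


V = 6, E = 12, F = 8; chi = V - E + F = 2
Gauss-Bonnet: total defect = 2*pi*chi = 4*pi; visible defects sum to (27/8)*pi

Answer: defect(P2) = (5/8)*pi


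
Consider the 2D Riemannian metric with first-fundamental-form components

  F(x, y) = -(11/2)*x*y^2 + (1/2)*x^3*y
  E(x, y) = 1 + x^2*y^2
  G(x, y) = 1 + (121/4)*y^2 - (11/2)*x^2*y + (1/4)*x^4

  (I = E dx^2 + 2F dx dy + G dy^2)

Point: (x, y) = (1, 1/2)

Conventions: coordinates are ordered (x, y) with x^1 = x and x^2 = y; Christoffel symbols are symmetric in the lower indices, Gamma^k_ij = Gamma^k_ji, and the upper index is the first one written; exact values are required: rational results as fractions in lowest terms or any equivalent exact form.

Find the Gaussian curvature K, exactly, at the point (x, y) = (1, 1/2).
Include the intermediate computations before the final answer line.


E = 5/4, F = -9/8, G = 97/16, EG - F^2 = 101/16 at the point
E_x = 1/2, E_y = 1, F_x = -5/8, F_y = -5, G_x = -9/2, G_y = 99/4
E_yy = 2, F_xy = -4, G_xx = -5/2
Brioschi: K = (det M1 - det M2) / (EG - F^2)^2 with the standard first/second-derivative matrices M1, M2.
M1 = [[-E_yy/2 + F_xy - G_xx/2, E_x/2, F_x - E_y/2], [F_y - G_x/2, E, F], [G_y/2, F, G]] = [[-15/4, 1/4, -9/8], [-11/4, 5/4, -9/8], [99/8, -9/8, 97/16]]; det M1 = -145/16
M2 = [[0, E_y/2, G_x/2], [E_y/2, E, F], [G_x/2, F, G]] = [[0, 1/2, -9/4], [1/2, 5/4, -9/8], [-9/4, -9/8, 97/16]]; det M2 = -85/16
det M1 - det M2 = -15/4; K = -15/4 / (101/16)^2 = -960/10201

Answer: K = -960/10201


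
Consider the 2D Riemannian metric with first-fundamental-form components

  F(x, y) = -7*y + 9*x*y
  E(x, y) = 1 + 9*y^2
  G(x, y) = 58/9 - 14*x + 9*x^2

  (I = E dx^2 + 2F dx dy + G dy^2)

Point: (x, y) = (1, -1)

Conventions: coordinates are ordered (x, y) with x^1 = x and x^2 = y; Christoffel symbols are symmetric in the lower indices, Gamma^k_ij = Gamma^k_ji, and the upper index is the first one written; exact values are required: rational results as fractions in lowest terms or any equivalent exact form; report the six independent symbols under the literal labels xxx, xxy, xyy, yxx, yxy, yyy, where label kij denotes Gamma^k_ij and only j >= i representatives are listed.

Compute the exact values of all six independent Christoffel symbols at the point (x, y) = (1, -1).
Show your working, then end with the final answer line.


E = 10, F = -2, G = 13/9 at the point
E_x = 0, E_y = -18, F_x = -9, F_y = 2, G_x = 4, G_y = 0
EG - F^2 = 94/9;  g^inv = (9/94) * [[13/9, 2], [2, 10]]
first-kind symbols [ij,l] = (1/2)(d_i g_jl + d_j g_il - d_l g_ij): [xx,x] = E_x/2 = 0, [xx,y] = F_x - E_y/2 = 0, [xy,x] = E_y/2 = -9, [xy,y] = G_x/2 = 2, [yy,x] = F_y - G_x/2 = 0, [yy,y] = G_y/2 = 0
Gamma^x_ij = (G*[ij,x] - F*[ij,y])/(EG - F^2), Gamma^y_ij = (E*[ij,y] - F*[ij,x])/(EG - F^2)

Answer: Gamma_xxx = 0, Gamma_xxy = -81/94, Gamma_xyy = 0, Gamma_yxx = 0, Gamma_yxy = 9/47, Gamma_yyy = 0


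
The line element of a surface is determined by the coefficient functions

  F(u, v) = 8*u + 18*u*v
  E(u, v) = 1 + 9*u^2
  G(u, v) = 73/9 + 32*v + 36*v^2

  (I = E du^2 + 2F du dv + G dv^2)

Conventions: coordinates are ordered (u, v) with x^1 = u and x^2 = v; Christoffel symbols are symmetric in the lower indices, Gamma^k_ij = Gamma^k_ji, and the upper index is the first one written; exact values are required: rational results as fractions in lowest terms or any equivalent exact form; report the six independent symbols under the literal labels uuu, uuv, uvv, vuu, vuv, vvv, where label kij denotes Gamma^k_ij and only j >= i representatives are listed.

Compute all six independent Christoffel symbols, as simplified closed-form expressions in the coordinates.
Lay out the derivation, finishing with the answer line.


E = 1 + 9*u^2; F = 8*u + 18*u*v; G = 73/9 + 32*v + 36*v^2
Gamma^k_ij = (1/2) g^{kl} (d_i g_jl + d_j g_il - d_l g_ij), with g^inv = (1/(EG-F^2)) [[G, -F], [-F, E]]
first partials: E_u = 18*u, E_v = 0, F_u = 8 + 18*v, F_v = 18*u, G_u = 0, G_v = 32 + 72*v
D = EG - F^2 = 73/9 + 32*v + 36*v^2 + 9*u^2
expanded: Gamma^u_uu = (G E_u - 2F F_u + F E_v)/(2D), Gamma^u_uv = (G E_v - F G_u)/(2D), Gamma^u_vv = (2G F_v - G G_u - F G_v)/(2D), Gamma^v_uu = (2E F_u - E E_v - F E_u)/(2D), Gamma^v_uv = (E G_u - F E_v)/(2D), Gamma^v_vv = (E G_v - 2F F_v + F G_u)/(2D); substitute and cancel common factors

Answer: Gamma_uuu = 81*u/(81*u^2 + 324*v^2 + 288*v + 73), Gamma_uuv = 0, Gamma_uvv = 162*u/(81*u^2 + 324*v^2 + 288*v + 73), Gamma_vuu = (162*v + 72)/(81*u^2 + 324*v^2 + 288*v + 73), Gamma_vuv = 0, Gamma_vvv = (324*v + 144)/(81*u^2 + 324*v^2 + 288*v + 73)


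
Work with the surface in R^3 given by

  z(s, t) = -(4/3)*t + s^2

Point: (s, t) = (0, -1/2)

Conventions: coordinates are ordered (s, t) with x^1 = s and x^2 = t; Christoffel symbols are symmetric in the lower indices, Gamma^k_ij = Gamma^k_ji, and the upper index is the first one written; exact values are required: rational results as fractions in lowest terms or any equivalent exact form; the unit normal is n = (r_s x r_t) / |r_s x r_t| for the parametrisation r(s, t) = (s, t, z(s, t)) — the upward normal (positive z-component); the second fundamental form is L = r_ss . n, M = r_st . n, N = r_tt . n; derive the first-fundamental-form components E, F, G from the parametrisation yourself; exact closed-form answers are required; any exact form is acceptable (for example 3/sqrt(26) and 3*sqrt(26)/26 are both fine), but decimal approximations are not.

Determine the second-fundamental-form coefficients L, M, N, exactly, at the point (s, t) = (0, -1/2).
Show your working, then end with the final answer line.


z_s = 0, z_t = -4/3, z_ss = 2, z_st = 0, z_tt = 0
E = 1, F = 0, G = 25/9; answer radicand W^2 = 25/9
unnormalised second-form numerators: l = 2, m = 0, n = 0; L = l/sqrt(25/9), and similarly M = m/sqrt(W^2), N = n/sqrt(W^2)

Answer: L = 6/5, M = 0, N = 0


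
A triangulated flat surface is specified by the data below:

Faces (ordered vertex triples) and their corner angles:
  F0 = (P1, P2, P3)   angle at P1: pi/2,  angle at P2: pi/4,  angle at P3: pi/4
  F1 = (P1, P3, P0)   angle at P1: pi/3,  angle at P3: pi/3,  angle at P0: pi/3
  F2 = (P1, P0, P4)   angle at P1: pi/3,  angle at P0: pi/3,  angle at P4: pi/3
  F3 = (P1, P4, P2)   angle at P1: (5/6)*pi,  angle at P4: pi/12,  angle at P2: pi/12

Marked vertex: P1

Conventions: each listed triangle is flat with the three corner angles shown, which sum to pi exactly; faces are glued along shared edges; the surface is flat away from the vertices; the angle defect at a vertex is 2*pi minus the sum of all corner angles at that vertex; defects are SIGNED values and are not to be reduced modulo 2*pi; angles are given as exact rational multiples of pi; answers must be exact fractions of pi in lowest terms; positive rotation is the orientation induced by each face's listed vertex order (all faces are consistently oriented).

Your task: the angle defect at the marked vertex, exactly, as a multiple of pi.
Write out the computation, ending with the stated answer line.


Sum of corner angles at P1: 2*pi
defect = 2*pi - 2*pi

Answer: defect(P1) = 0


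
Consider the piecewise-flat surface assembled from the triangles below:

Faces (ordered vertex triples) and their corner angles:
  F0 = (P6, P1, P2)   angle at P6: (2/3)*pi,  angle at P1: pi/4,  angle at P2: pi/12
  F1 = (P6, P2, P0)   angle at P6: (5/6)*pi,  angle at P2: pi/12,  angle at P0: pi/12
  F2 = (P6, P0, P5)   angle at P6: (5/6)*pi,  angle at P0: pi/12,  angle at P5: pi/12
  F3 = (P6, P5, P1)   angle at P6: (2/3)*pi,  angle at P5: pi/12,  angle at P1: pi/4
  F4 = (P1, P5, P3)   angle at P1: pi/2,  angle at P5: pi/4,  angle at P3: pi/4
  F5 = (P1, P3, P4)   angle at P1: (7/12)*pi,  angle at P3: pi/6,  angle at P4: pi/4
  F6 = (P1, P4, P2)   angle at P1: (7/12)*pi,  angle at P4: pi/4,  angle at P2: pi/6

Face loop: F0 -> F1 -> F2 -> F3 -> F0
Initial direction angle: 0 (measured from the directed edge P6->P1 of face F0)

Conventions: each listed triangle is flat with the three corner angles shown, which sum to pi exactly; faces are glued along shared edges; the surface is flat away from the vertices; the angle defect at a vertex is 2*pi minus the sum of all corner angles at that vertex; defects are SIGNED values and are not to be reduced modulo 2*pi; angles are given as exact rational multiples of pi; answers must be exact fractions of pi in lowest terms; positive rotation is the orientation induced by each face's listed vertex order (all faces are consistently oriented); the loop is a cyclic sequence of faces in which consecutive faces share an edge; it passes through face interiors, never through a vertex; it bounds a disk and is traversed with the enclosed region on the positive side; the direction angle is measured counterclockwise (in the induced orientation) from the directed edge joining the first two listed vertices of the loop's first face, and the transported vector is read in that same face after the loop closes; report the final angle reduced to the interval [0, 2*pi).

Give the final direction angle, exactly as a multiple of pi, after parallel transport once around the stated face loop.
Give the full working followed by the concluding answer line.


enclosed vertex P6: corner angles sum to 3*pi, defect = 2*pi - 3*pi = -pi
by Gauss-Bonnet the loop rotates the vector by the enclosed defect sum (positive orientation, mod 2*pi)
final angle = 0 - pi = pi (mod 2*pi)

Answer: final direction angle = pi


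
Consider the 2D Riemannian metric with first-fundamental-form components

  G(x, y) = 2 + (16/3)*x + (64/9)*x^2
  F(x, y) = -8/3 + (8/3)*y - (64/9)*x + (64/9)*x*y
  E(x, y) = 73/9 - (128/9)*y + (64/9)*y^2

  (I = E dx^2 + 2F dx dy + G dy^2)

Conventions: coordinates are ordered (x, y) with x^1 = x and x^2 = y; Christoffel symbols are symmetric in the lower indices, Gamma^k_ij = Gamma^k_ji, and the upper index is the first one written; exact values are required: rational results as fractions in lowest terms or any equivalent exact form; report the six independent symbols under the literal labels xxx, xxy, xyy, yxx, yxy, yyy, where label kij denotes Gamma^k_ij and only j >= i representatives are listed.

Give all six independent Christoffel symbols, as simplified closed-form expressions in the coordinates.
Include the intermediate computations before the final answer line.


E = 73/9 - (128/9)*y + (64/9)*y^2; F = -8/3 + (8/3)*y - (64/9)*x + (64/9)*x*y; G = 2 + (16/3)*x + (64/9)*x^2
Gamma^k_ij = (1/2) g^{kl} (d_i g_jl + d_j g_il - d_l g_ij), with g^inv = (1/(EG-F^2)) [[G, -F], [-F, E]]
first partials: E_x = 0, E_y = -128/9 + (128/9)*y, F_x = -64/9 + (64/9)*y, F_y = 8/3 + (64/9)*x, G_x = 16/3 + (128/9)*x, G_y = 0
D = EG - F^2 = 82/9 - (128/9)*y + (16/3)*x + (64/9)*y^2 + (64/9)*x^2
expanded: Gamma^x_xx = (G E_x - 2F F_x + F E_y)/(2D), Gamma^x_xy = (G E_y - F G_x)/(2D), Gamma^x_yy = (2G F_y - G G_x - F G_y)/(2D), Gamma^y_xx = (2E F_x - E E_y - F E_x)/(2D), Gamma^y_xy = (E G_x - F E_y)/(2D), Gamma^y_yy = (E G_y - 2F F_y + F G_x)/(2D); substitute and cancel common factors

Answer: Gamma_xxx = 0, Gamma_xxy = (32*y - 32)/(32*x^2 + 24*x + 32*y^2 - 64*y + 41), Gamma_xyy = 0, Gamma_yxx = 0, Gamma_yxy = (32*x + 12)/(32*x^2 + 24*x + 32*y^2 - 64*y + 41), Gamma_yyy = 0


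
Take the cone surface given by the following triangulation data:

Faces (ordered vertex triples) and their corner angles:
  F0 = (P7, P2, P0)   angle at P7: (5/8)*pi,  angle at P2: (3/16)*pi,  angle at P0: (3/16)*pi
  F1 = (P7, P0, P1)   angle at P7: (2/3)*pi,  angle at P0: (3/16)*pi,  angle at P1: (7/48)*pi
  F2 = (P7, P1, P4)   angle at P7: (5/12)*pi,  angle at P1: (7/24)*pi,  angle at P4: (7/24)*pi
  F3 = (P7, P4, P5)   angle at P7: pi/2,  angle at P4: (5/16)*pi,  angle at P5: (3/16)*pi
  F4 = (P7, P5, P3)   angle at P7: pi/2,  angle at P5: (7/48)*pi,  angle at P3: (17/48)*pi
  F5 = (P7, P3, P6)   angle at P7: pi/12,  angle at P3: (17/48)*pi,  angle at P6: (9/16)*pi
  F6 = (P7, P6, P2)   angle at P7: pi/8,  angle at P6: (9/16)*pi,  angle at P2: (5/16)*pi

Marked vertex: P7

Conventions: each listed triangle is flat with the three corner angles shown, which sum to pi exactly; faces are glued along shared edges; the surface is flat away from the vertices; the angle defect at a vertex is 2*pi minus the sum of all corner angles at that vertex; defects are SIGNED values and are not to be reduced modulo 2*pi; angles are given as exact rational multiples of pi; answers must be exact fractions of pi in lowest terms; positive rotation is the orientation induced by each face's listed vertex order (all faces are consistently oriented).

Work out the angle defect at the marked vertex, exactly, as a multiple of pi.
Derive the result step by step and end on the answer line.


Sum of corner angles at P7: (35/12)*pi
defect = 2*pi - (35/12)*pi

Answer: defect(P7) = (-11/12)*pi


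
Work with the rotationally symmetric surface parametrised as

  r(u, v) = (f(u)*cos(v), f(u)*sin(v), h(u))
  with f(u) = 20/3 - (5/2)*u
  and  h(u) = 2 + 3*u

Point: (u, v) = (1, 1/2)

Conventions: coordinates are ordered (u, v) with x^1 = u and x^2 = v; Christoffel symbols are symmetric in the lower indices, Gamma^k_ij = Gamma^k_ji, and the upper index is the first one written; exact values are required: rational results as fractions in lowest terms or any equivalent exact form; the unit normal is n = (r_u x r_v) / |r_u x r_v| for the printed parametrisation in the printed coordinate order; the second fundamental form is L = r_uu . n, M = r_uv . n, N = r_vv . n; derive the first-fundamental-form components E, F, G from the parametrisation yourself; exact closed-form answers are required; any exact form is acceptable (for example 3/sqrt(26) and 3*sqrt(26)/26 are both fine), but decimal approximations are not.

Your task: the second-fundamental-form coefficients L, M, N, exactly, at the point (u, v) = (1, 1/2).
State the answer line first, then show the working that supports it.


Answer: L = 0, M = 0, N = 25*sqrt(61)/61

f = 25/6, f' = -5/2, f'' = 0, h' = 3, h'' = 0
E = 61/4, F = 0, G = 625/36; answer radicand W^2 = 61/4
unnormalised second-form numerators: l = 0, m = 0, n = 25/2; L = l/sqrt(61/4), and similarly M = m/sqrt(W^2), N = n/sqrt(W^2)


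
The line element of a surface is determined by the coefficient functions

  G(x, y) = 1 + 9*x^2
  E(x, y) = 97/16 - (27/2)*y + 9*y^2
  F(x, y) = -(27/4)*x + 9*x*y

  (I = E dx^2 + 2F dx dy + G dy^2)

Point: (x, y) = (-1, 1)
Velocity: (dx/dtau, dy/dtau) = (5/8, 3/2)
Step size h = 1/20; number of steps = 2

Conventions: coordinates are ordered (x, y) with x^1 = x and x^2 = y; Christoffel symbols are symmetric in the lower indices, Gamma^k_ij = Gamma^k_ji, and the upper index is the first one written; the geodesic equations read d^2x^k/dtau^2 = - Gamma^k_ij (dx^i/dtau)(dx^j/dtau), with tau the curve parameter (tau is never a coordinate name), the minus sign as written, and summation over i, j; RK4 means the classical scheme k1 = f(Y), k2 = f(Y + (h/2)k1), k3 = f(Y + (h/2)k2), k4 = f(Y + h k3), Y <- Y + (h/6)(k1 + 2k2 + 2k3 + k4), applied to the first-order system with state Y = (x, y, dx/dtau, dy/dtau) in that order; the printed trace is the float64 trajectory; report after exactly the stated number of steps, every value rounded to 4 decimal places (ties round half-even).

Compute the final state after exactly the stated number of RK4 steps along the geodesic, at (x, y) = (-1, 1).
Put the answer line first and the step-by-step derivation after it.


Answer: x = -0.9400, y = 1.1580, dx/dtau = 0.5714, dy/dtau = 1.6583

f(Y) = (dx/dtau, dy/dtau, -Gamma^x_ij Y'^i Y'^j, -Gamma^y_ij Y'^i Y'^j) with the Gammas evaluated at the stage position; h = 0.050000; intermediate values shown to 6 dp
step 0: x = -1.0000, y = 1.0000, dx/dtau = 0.6250, dy/dtau = 1.5000
step 1:
  k1: at (x, y) = (-1.000000, 1.000000), (dx/dtau, dy/dtau) = (0.625000, 1.500000); Gamma_xxx = 0.000000, Gamma_xxy = 0.213018, Gamma_xyy = 0.000000, Gamma_yxx = 0.000000, Gamma_yxy = -0.852071, Gamma_yyy = 0.000000; k1 = (0.625000, 1.500000, -0.399408, 1.597633)
  k2: at (x, y) = (-0.984375, 1.037500), (dx/dtau, dy/dtau) = (0.615015, 1.539941); Gamma_xxx = 0.000000, Gamma_xxy = 0.247256, Gamma_xyy = 0.000000, Gamma_yxx = 0.000000, Gamma_yxy = -0.846584, Gamma_yyy = 0.000000; k2 = (0.615015, 1.539941, -0.468346, 1.603576)
  k3: at (x, y) = (-0.984625, 1.038499), (dx/dtau, dy/dtau) = (0.613291, 1.540089); Gamma_xxx = 0.000000, Gamma_xxy = 0.247888, Gamma_xyy = 0.000000, Gamma_yxx = 0.000000, Gamma_yxy = -0.846022, Gamma_yyy = 0.000000; k3 = (0.613291, 1.540089, -0.468271, 1.598176)
  k4: at (x, y) = (-0.969335, 1.077004), (dx/dtau, dy/dtau) = (0.601586, 1.579909); Gamma_xxx = 0.000000, Gamma_xxy = 0.282472, Gamma_xyy = 0.000000, Gamma_yxx = 0.000000, Gamma_yxy = -0.837327, Gamma_yyy = 0.000000; k4 = (0.601586, 1.579909, -0.536951, 1.591678)
  Y <- Y + (h/6)(k1 + 2k2 + 2k3 + k4): x = -0.9693, y = 1.0770, dx/dtau = 0.6016, dy/dtau = 1.5799
step 2:
  k1: at (x, y) = (-0.969307, 1.077000), (dx/dtau, dy/dtau) = (0.601587, 1.579940); Gamma_xxx = 0.000000, Gamma_xxy = 0.282482, Gamma_xyy = 0.000000, Gamma_yxx = 0.000000, Gamma_yxy = -0.837345, Gamma_yyy = 0.000000; k1 = (0.601587, 1.579940, -0.536982, 1.591744)
  k2: at (x, y) = (-0.954267, 1.116498), (dx/dtau, dy/dtau) = (0.588162, 1.619734); Gamma_xxx = 0.000000, Gamma_xxy = 0.317024, Gamma_xyy = 0.000000, Gamma_yxx = 0.000000, Gamma_yxy = -0.825449, Gamma_yyy = 0.000000; k2 = (0.588162, 1.619734, -0.604036, 1.572755)
  k3: at (x, y) = (-0.954603, 1.117493), (dx/dtau, dy/dtau) = (0.586486, 1.619259); Gamma_xxx = 0.000000, Gamma_xxy = 0.317508, Gamma_xyy = 0.000000, Gamma_yxx = 0.000000, Gamma_yxy = -0.824762, Gamma_yyy = 0.000000; k3 = (0.586486, 1.619259, -0.603058, 1.566507)
  k4: at (x, y) = (-0.939982, 1.157963), (dx/dtau, dy/dtau) = (0.571434, 1.658265); Gamma_xxx = 0.000000, Gamma_xxy = 0.351355, Gamma_xyy = 0.000000, Gamma_yxx = 0.000000, Gamma_yxy = -0.809554, Gamma_yyy = 0.000000; k4 = (0.571434, 1.658265, -0.665881, 1.534249)
  Y <- Y + (h/6)(k1 + 2k2 + 2k3 + k4): x = -0.9400, y = 1.1580, dx/dtau = 0.5714, dy/dtau = 1.6583


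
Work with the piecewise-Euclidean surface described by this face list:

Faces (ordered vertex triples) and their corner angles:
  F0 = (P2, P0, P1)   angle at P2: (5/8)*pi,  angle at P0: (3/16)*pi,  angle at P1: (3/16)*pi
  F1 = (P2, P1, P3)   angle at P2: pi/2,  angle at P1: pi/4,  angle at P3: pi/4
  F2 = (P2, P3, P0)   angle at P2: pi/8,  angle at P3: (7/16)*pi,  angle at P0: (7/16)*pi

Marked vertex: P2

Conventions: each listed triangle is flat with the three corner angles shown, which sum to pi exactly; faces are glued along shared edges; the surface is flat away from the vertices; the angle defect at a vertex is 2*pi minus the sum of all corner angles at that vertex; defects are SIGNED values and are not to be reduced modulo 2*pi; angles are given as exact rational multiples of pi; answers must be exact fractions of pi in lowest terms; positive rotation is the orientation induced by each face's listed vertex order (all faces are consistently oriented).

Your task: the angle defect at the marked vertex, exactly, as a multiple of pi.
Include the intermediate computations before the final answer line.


Sum of corner angles at P2: (5/4)*pi
defect = 2*pi - (5/4)*pi

Answer: defect(P2) = (3/4)*pi


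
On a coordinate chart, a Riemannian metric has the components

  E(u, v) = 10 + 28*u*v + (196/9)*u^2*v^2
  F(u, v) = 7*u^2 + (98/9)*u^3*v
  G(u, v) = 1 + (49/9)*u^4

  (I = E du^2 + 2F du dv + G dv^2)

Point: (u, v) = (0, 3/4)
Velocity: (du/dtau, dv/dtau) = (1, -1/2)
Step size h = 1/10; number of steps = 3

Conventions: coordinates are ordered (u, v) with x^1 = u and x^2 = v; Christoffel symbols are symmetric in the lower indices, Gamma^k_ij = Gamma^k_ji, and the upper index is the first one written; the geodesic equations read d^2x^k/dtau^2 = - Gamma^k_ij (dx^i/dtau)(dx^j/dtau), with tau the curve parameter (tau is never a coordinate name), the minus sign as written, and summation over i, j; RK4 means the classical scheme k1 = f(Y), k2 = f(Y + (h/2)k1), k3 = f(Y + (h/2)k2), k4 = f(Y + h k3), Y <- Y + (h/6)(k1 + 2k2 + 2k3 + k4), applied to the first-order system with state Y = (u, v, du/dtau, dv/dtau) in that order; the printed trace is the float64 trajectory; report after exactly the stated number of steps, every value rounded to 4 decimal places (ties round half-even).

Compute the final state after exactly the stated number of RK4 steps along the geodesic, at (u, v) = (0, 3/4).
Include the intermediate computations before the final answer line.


f(Y) = (du/dtau, dv/dtau, -Gamma^u_ij Y'^i Y'^j, -Gamma^v_ij Y'^i Y'^j) with the Gammas evaluated at the stage position; h = 0.100000; intermediate values shown to 6 dp
step 0: u = 0.0000, v = 0.7500, du/dtau = 1.0000, dv/dtau = -0.5000
step 1:
  k1: at (u, v) = (0.000000, 0.750000), (du/dtau, dv/dtau) = (1.000000, -0.500000); Gamma_uuu = 1.050000, Gamma_uuv = 0.000000, Gamma_uvv = 0.000000, Gamma_vuu = 0.000000, Gamma_vuv = 0.000000, Gamma_vvv = 0.000000; k1 = (1.000000, -0.500000, -1.050000, 0.000000)
  k2: at (u, v) = (0.050000, 0.725000), (du/dtau, dv/dtau) = (0.947500, -0.500000); Gamma_uuu = 0.970906, Gamma_uuv = 0.066959, Gamma_uvv = 0.000000, Gamma_vuu = 0.001787, Gamma_vuv = 0.000123, Gamma_vvv = 0.000000; k2 = (0.947500, -0.500000, -0.808193, -0.001488)
  k3: at (u, v) = (0.047375, 0.725000), (du/dtau, dv/dtau) = (0.959590, -0.500074); Gamma_uuu = 0.973139, Gamma_uuv = 0.063590, Gamma_uvv = 0.000000, Gamma_vuu = 0.001613, Gamma_vuv = 0.000105, Gamma_vvv = 0.000000; k3 = (0.959590, -0.500074, -0.835051, -0.001384)
  k4: at (u, v) = (0.095959, 0.699993), (du/dtau, dv/dtau) = (0.916495, -0.500138); Gamma_uuu = 0.903532, Gamma_uuv = 0.123861, Gamma_uvv = 0.000000, Gamma_vuu = 0.005859, Gamma_vuv = 0.000803, Gamma_vvv = 0.000000; k4 = (0.916495, -0.500138, -0.645384, -0.004185)
  Y <- Y + (h/6)(k1 + 2k2 + 2k3 + k4): u = 0.0955, v = 0.7000, du/dtau = 0.9170, dv/dtau = -0.5002
step 2:
  k1: at (u, v) = (0.095511, 0.699995), (du/dtau, dv/dtau) = (0.916969, -0.500165); Gamma_uuu = 0.903868, Gamma_uuv = 0.123329, Gamma_uvv = 0.000000, Gamma_vuu = 0.005809, Gamma_vuv = 0.000793, Gamma_vvv = 0.000000; k1 = (0.916969, -0.500165, -0.646875, -0.004157)
  k2: at (u, v) = (0.141360, 0.674987), (du/dtau, dv/dtau) = (0.884625, -0.500373); Gamma_uuu = 0.843096, Gamma_uuv = 0.176566, Gamma_uvv = 0.000000, Gamma_vuu = 0.011410, Gamma_vuv = 0.002390, Gamma_vvv = 0.000000; k2 = (0.884625, -0.500373, -0.503463, -0.006814)
  k3: at (u, v) = (0.139743, 0.674977), (du/dtau, dv/dtau) = (0.891796, -0.500506); Gamma_uuu = 0.844144, Gamma_uuv = 0.174766, Gamma_uvv = 0.000000, Gamma_vuu = 0.011181, Gamma_vuv = 0.002315, Gamma_vvv = 0.000000; k3 = (0.891796, -0.500506, -0.515334, -0.006826)
  k4: at (u, v) = (0.184691, 0.649945), (du/dtau, dv/dtau) = (0.865435, -0.500848); Gamma_uuu = 0.789278, Gamma_uuv = 0.224284, Gamma_uvv = 0.000000, Gamma_vuu = 0.017645, Gamma_vuv = 0.005014, Gamma_vvv = 0.000000; k4 = (0.865435, -0.500848, -0.396720, -0.008869)
  Y <- Y + (h/6)(k1 + 2k2 + 2k3 + k4): u = 0.1844, v = 0.6499, du/dtau = 0.8656, dv/dtau = -0.5008
step 3:
  k1: at (u, v) = (0.184432, 0.649949), (du/dtau, dv/dtau) = (0.865616, -0.500837); Gamma_uuu = 0.789434, Gamma_uuv = 0.224013, Gamma_uvv = 0.000000, Gamma_vuu = 0.017603, Gamma_vuv = 0.004995, Gamma_vvv = 0.000000; k1 = (0.865616, -0.500837, -0.397281, -0.008859)
  k2: at (u, v) = (0.227713, 0.624907), (du/dtau, dv/dtau) = (0.845752, -0.501280); Gamma_uuu = 0.739977, Gamma_uuv = 0.269644, Gamma_uvv = 0.000000, Gamma_vuu = 0.024435, Gamma_vuv = 0.008904, Gamma_vvv = 0.000000; k2 = (0.845752, -0.501280, -0.300667, -0.009928)
  k3: at (u, v) = (0.226720, 0.624885), (du/dtau, dv/dtau) = (0.850582, -0.501334); Gamma_uuu = 0.740471, Gamma_uuv = 0.268656, Gamma_uvv = 0.000000, Gamma_vuu = 0.024257, Gamma_vuv = 0.008801, Gamma_vvv = 0.000000; k3 = (0.850582, -0.501334, -0.306600, -0.010044)
  k4: at (u, v) = (0.269490, 0.599816), (du/dtau, dv/dtau) = (0.834956, -0.501842); Gamma_uuu = 0.694860, Gamma_uuv = 0.312193, Gamma_uvv = 0.000000, Gamma_vuu = 0.031364, Gamma_vuv = 0.014091, Gamma_vvv = 0.000000; k4 = (0.834956, -0.501842, -0.222795, -0.010056)
  Y <- Y + (h/6)(k1 + 2k2 + 2k3 + k4): u = 0.2693, v = 0.5998, du/dtau = 0.8350, dv/dtau = -0.5018

Answer: u = 0.2693, v = 0.5998, du/dtau = 0.8350, dv/dtau = -0.5018


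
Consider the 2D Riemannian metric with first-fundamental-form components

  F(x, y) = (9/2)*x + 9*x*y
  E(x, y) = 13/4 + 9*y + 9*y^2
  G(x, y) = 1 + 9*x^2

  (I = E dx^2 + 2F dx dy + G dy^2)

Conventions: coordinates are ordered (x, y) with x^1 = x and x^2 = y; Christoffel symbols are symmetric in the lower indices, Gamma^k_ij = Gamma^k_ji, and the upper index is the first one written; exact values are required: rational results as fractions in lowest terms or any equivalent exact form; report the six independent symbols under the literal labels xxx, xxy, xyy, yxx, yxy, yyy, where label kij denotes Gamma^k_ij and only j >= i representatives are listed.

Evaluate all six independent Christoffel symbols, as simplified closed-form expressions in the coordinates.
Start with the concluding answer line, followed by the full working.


Answer: Gamma_xxx = 0, Gamma_xxy = (36*y + 18)/(36*x^2 + 36*y^2 + 36*y + 13), Gamma_xyy = 0, Gamma_yxx = 0, Gamma_yxy = 36*x/(36*x^2 + 36*y^2 + 36*y + 13), Gamma_yyy = 0

E = 13/4 + 9*y + 9*y^2; F = (9/2)*x + 9*x*y; G = 1 + 9*x^2
Gamma^k_ij = (1/2) g^{kl} (d_i g_jl + d_j g_il - d_l g_ij), with g^inv = (1/(EG-F^2)) [[G, -F], [-F, E]]
first partials: E_x = 0, E_y = 9 + 18*y, F_x = 9/2 + 9*y, F_y = 9*x, G_x = 18*x, G_y = 0
D = EG - F^2 = 13/4 + 9*y + 9*y^2 + 9*x^2
expanded: Gamma^x_xx = (G E_x - 2F F_x + F E_y)/(2D), Gamma^x_xy = (G E_y - F G_x)/(2D), Gamma^x_yy = (2G F_y - G G_x - F G_y)/(2D), Gamma^y_xx = (2E F_x - E E_y - F E_x)/(2D), Gamma^y_xy = (E G_x - F E_y)/(2D), Gamma^y_yy = (E G_y - 2F F_y + F G_x)/(2D); substitute and cancel common factors
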